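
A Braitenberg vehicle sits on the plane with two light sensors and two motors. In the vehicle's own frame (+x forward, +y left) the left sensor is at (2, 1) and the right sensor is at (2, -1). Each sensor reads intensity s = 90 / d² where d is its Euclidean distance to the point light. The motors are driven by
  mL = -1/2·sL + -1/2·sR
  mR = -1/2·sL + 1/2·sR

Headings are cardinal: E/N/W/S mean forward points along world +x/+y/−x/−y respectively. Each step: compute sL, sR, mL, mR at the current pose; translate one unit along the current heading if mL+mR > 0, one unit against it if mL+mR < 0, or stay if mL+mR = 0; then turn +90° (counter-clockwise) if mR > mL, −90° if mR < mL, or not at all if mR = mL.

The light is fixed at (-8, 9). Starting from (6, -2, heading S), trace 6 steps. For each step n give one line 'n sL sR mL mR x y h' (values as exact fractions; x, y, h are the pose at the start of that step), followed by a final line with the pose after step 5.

0 45/197 45/169 -8235/33293 630/33293 6 -2 S
1 90/337 90/377 -32130/127049 -1800/127049 6 -1 E
2 45/104 9/26 -81/208 -9/208 5 -1 N
3 18/53 90/221 -4374/11713 396/11713 5 -2 W
4 45/197 45/169 -8235/33293 630/33293 6 -2 S
5 90/337 90/377 -32130/127049 -1800/127049 6 -1 E
final 5 -1 N

n=0: pose=(6,-2,S); sL=45/197, sR=45/169; mL=-8235/33293, mR=630/33293; mL+mR=-45/197 → advance -1; mR−mL=45/169 → turn +1·90°
n=1: pose=(6,-1,E); sL=90/337, sR=90/377; mL=-32130/127049, mR=-1800/127049; mL+mR=-90/337 → advance -1; mR−mL=90/377 → turn +1·90°
n=2: pose=(5,-1,N); sL=45/104, sR=9/26; mL=-81/208, mR=-9/208; mL+mR=-45/104 → advance -1; mR−mL=9/26 → turn +1·90°
n=3: pose=(5,-2,W); sL=18/53, sR=90/221; mL=-4374/11713, mR=396/11713; mL+mR=-18/53 → advance -1; mR−mL=90/221 → turn +1·90°
n=4: pose=(6,-2,S); sL=45/197, sR=45/169; mL=-8235/33293, mR=630/33293; mL+mR=-45/197 → advance -1; mR−mL=45/169 → turn +1·90°
n=5: pose=(6,-1,E); sL=90/337, sR=90/377; mL=-32130/127049, mR=-1800/127049; mL+mR=-90/337 → advance -1; mR−mL=90/377 → turn +1·90°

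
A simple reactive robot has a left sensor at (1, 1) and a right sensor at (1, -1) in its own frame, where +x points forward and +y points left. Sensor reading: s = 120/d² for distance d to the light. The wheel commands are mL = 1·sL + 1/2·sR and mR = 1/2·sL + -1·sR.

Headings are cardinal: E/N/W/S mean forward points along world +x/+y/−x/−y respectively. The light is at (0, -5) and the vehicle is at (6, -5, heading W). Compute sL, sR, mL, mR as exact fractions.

left sensor world pos  = (5, -6); dL² = 26
right sensor world pos = (5, -4); dR² = 26
sL = 120/26 = 60/13
sR = 120/26 = 60/13
mL = 1·sL + 1/2·sR = 90/13
mR = 1/2·sL + -1·sR = -30/13

60/13 60/13 90/13 -30/13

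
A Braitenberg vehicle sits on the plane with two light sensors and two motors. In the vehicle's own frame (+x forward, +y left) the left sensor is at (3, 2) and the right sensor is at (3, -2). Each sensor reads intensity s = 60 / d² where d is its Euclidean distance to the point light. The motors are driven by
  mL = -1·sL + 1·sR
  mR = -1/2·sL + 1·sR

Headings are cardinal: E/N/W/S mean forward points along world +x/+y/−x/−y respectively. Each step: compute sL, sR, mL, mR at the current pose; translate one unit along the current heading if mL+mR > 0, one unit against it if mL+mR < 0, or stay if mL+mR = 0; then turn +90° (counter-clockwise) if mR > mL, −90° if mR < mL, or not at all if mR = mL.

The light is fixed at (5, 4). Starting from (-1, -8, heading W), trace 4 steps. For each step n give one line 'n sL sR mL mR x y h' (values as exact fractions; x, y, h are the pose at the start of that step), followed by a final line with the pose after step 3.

0 60/277 60/181 5760/50137 11190/50137 -1 -8 W
1 6/25 10/51 -56/1275 97/1275 -2 -8 S
2 60/137 60/241 -6240/33017 990/33017 -2 -9 E
3 3/10 15/34 12/85 99/340 -3 -9 N
final -3 -8 W

n=0: pose=(-1,-8,W); sL=60/277, sR=60/181; mL=5760/50137, mR=11190/50137; mL+mR=16950/50137 → advance +1; mR−mL=30/277 → turn +1·90°
n=1: pose=(-2,-8,S); sL=6/25, sR=10/51; mL=-56/1275, mR=97/1275; mL+mR=41/1275 → advance +1; mR−mL=3/25 → turn +1·90°
n=2: pose=(-2,-9,E); sL=60/137, sR=60/241; mL=-6240/33017, mR=990/33017; mL+mR=-5250/33017 → advance -1; mR−mL=30/137 → turn +1·90°
n=3: pose=(-3,-9,N); sL=3/10, sR=15/34; mL=12/85, mR=99/340; mL+mR=147/340 → advance +1; mR−mL=3/20 → turn +1·90°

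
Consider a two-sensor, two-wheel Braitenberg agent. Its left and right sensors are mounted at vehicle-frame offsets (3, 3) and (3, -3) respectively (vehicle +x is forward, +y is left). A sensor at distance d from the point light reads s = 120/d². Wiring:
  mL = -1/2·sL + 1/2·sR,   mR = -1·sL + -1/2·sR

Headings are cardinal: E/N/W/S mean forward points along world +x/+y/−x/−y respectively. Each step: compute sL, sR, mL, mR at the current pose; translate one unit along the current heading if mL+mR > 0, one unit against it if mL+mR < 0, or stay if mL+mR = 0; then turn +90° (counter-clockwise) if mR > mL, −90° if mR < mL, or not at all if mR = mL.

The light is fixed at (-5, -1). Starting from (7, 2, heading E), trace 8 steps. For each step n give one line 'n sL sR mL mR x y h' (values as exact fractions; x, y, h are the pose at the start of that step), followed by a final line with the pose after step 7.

0 40/87 8/15 16/435 -316/435 7 2 E
1 30/49 15/8 495/784 -1215/784 6 2 S
2 24/13 120/113 -576/1469 -3492/1469 6 3 W
3 12/13 60/137 -432/1781 -2034/1781 7 3 N
4 40/87 8/15 16/435 -316/435 7 2 E
5 30/49 15/8 495/784 -1215/784 6 2 S
6 24/13 120/113 -576/1469 -3492/1469 6 3 W
7 12/13 60/137 -432/1781 -2034/1781 7 3 N
final 7 2 E

n=0: pose=(7,2,E); sL=40/87, sR=8/15; mL=16/435, mR=-316/435; mL+mR=-20/29 → advance -1; mR−mL=-332/435 → turn -1·90°
n=1: pose=(6,2,S); sL=30/49, sR=15/8; mL=495/784, mR=-1215/784; mL+mR=-45/49 → advance -1; mR−mL=-855/392 → turn -1·90°
n=2: pose=(6,3,W); sL=24/13, sR=120/113; mL=-576/1469, mR=-3492/1469; mL+mR=-36/13 → advance -1; mR−mL=-2916/1469 → turn -1·90°
n=3: pose=(7,3,N); sL=12/13, sR=60/137; mL=-432/1781, mR=-2034/1781; mL+mR=-18/13 → advance -1; mR−mL=-1602/1781 → turn -1·90°
n=4: pose=(7,2,E); sL=40/87, sR=8/15; mL=16/435, mR=-316/435; mL+mR=-20/29 → advance -1; mR−mL=-332/435 → turn -1·90°
n=5: pose=(6,2,S); sL=30/49, sR=15/8; mL=495/784, mR=-1215/784; mL+mR=-45/49 → advance -1; mR−mL=-855/392 → turn -1·90°
n=6: pose=(6,3,W); sL=24/13, sR=120/113; mL=-576/1469, mR=-3492/1469; mL+mR=-36/13 → advance -1; mR−mL=-2916/1469 → turn -1·90°
n=7: pose=(7,3,N); sL=12/13, sR=60/137; mL=-432/1781, mR=-2034/1781; mL+mR=-18/13 → advance -1; mR−mL=-1602/1781 → turn -1·90°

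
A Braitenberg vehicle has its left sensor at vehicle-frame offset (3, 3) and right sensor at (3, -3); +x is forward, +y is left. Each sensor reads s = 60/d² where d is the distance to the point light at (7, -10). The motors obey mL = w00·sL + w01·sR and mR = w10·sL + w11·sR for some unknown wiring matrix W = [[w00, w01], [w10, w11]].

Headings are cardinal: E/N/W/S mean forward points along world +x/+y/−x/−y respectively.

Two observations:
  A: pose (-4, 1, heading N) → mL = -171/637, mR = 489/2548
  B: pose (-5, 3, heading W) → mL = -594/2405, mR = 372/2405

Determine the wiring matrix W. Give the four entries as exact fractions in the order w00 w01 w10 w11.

obs A: pose=(-4,1,N) → sL=15/98, sR=3/13, mL=-171/637, mR=489/2548
obs B: pose=(-5,3,W) → sL=12/65, sR=60/481, mL=-594/2405, mR=372/2405
sensor matrix S = [[15/98, 3/13], [12/65, 60/481]]; det S = -36018/1531985
solve [mL_A; mL_B] = S·[w00; w01] and [mR_A; mR_B] = S·[w10; w11]:
  w00 = -1, w01 = -1/2, w10 = 1/2, w11 = 1/2

-1 -1/2 1/2 1/2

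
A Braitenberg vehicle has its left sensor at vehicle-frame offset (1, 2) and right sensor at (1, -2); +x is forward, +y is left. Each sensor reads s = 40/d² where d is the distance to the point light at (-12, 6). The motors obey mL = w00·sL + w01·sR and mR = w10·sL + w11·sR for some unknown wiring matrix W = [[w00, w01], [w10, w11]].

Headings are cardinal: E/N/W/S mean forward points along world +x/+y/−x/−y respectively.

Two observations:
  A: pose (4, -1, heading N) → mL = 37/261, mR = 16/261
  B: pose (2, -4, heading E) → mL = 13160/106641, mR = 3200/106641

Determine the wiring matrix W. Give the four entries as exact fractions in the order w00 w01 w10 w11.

1/2 1/2 1 -1

obs A: pose=(4,-1,N) → sL=5/29, sR=1/9, mL=37/261, mR=16/261
obs B: pose=(2,-4,E) → sL=40/289, sR=40/369, mL=13160/106641, mR=3200/106641
sensor matrix S = [[5/29, 1/9], [40/289, 40/369]]; det S = 10240/3092589
solve [mL_A; mL_B] = S·[w00; w01] and [mR_A; mR_B] = S·[w10; w11]:
  w00 = 1/2, w01 = 1/2, w10 = 1, w11 = -1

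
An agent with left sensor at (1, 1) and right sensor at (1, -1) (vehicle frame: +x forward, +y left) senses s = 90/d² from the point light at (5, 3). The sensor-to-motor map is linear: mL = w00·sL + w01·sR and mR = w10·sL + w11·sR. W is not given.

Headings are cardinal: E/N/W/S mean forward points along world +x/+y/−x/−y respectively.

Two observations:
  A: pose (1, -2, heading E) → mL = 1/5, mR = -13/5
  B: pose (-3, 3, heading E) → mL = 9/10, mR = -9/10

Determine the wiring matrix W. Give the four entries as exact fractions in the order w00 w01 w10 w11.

obs A: pose=(1,-2,E) → sL=18/5, sR=2, mL=1/5, mR=-13/5
obs B: pose=(-3,3,E) → sL=9/5, sR=9/5, mL=9/10, mR=-9/10
sensor matrix S = [[18/5, 2], [9/5, 9/5]]; det S = 72/25
solve [mL_A; mL_B] = S·[w00; w01] and [mR_A; mR_B] = S·[w10; w11]:
  w00 = -1/2, w01 = 1, w10 = -1, w11 = 1/2

-1/2 1 -1 1/2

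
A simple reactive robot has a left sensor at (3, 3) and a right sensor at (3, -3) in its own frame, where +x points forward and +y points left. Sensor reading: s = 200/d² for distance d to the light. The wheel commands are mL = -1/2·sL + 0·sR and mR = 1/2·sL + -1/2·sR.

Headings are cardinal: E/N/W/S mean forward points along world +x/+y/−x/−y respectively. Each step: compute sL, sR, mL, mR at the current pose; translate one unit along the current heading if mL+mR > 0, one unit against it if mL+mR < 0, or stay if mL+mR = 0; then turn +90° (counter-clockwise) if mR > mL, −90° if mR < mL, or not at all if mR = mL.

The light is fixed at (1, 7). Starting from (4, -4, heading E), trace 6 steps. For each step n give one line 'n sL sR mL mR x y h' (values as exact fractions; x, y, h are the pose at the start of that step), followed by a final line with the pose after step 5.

0 2 25/29 -1 33/58 4 -4 E
1 40/13 200/89 -20/13 480/1157 3 -4 N
2 100/113 100/41 -50/113 -3600/4633 3 -5 W
3 200/81 200/117 -100/81 400/1053 4 -5 N
4 25/32 2 -25/64 -39/64 4 -6 W
5 200/101 200/149 -100/101 4800/15049 5 -6 N
final 5 -7 W

n=0: pose=(4,-4,E); sL=2, sR=25/29; mL=-1, mR=33/58; mL+mR=-25/58 → advance -1; mR−mL=91/58 → turn +1·90°
n=1: pose=(3,-4,N); sL=40/13, sR=200/89; mL=-20/13, mR=480/1157; mL+mR=-100/89 → advance -1; mR−mL=2260/1157 → turn +1·90°
n=2: pose=(3,-5,W); sL=100/113, sR=100/41; mL=-50/113, mR=-3600/4633; mL+mR=-50/41 → advance -1; mR−mL=-1550/4633 → turn -1·90°
n=3: pose=(4,-5,N); sL=200/81, sR=200/117; mL=-100/81, mR=400/1053; mL+mR=-100/117 → advance -1; mR−mL=1700/1053 → turn +1·90°
n=4: pose=(4,-6,W); sL=25/32, sR=2; mL=-25/64, mR=-39/64; mL+mR=-1 → advance -1; mR−mL=-7/32 → turn -1·90°
n=5: pose=(5,-6,N); sL=200/101, sR=200/149; mL=-100/101, mR=4800/15049; mL+mR=-100/149 → advance -1; mR−mL=19700/15049 → turn +1·90°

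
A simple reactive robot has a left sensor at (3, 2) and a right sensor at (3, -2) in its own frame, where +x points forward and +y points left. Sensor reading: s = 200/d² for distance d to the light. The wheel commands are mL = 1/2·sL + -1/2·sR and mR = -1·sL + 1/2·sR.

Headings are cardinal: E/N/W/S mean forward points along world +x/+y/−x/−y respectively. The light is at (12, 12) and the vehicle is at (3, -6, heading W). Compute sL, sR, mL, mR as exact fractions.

left sensor world pos  = (0, -8); dL² = 544
right sensor world pos = (0, -4); dR² = 400
sL = 200/544 = 25/68
sR = 200/400 = 1/2
mL = 1/2·sL + -1/2·sR = -9/136
mR = -1·sL + 1/2·sR = -2/17

25/68 1/2 -9/136 -2/17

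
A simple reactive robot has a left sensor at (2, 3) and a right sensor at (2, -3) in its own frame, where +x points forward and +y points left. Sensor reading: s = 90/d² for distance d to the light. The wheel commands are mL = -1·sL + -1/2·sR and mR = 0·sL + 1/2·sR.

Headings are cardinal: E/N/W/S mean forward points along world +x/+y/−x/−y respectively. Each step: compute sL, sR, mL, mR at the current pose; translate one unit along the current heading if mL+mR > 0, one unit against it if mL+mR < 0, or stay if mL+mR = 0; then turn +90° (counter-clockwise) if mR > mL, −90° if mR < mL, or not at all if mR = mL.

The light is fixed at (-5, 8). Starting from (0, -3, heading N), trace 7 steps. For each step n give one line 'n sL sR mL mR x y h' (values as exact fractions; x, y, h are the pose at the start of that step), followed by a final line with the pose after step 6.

n=0: pose=(0,-3,N); sL=18/17, sR=18/29; mL=-675/493, mR=9/29; mL+mR=-18/17 → advance -1; mR−mL=828/493 → turn +1·90°
n=1: pose=(0,-4,W); sL=5/13, sR=1; mL=-23/26, mR=1/2; mL+mR=-5/13 → advance -1; mR−mL=18/13 → turn +1·90°
n=2: pose=(1,-4,S); sL=90/277, sR=18/41; mL=-6183/11357, mR=9/41; mL+mR=-90/277 → advance -1; mR−mL=8676/11357 → turn +1·90°
n=3: pose=(1,-3,E); sL=45/64, sR=9/26; mL=-729/832, mR=9/52; mL+mR=-45/64 → advance -1; mR−mL=873/832 → turn +1·90°
n=4: pose=(0,-3,N); sL=18/17, sR=18/29; mL=-675/493, mR=9/29; mL+mR=-18/17 → advance -1; mR−mL=828/493 → turn +1·90°
n=5: pose=(0,-4,W); sL=5/13, sR=1; mL=-23/26, mR=1/2; mL+mR=-5/13 → advance -1; mR−mL=18/13 → turn +1·90°
n=6: pose=(1,-4,S); sL=90/277, sR=18/41; mL=-6183/11357, mR=9/41; mL+mR=-90/277 → advance -1; mR−mL=8676/11357 → turn +1·90°

0 18/17 18/29 -675/493 9/29 0 -3 N
1 5/13 1 -23/26 1/2 0 -4 W
2 90/277 18/41 -6183/11357 9/41 1 -4 S
3 45/64 9/26 -729/832 9/52 1 -3 E
4 18/17 18/29 -675/493 9/29 0 -3 N
5 5/13 1 -23/26 1/2 0 -4 W
6 90/277 18/41 -6183/11357 9/41 1 -4 S
final 1 -3 E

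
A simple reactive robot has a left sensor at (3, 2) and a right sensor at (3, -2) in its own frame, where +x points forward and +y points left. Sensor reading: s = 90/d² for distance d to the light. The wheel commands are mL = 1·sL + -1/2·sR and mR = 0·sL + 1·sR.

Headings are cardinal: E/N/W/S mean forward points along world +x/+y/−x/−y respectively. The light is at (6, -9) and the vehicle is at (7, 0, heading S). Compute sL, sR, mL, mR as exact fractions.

left sensor world pos  = (9, -3); dL² = 45
right sensor world pos = (5, -3); dR² = 37
sL = 90/45 = 2
sR = 90/37 = 90/37
mL = 1·sL + -1/2·sR = 29/37
mR = 0·sL + 1·sR = 90/37

2 90/37 29/37 90/37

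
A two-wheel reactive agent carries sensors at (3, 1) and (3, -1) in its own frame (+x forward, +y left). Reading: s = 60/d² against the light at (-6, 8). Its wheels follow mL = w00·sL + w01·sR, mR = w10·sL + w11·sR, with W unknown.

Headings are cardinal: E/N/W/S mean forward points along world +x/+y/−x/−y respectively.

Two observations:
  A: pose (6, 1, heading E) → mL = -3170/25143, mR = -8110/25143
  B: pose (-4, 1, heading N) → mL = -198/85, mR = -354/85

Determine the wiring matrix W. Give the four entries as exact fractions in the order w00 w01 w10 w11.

obs A: pose=(6,1,E) → sL=20/87, sR=60/289, mL=-3170/25143, mR=-8110/25143
obs B: pose=(-4,1,N) → sL=60/17, sR=12/5, mL=-198/85, mR=-354/85
sensor matrix S = [[20/87, 60/289], [60/17, 12/5]]; det S = -25792/142477
solve [mL_A; mL_B] = S·[w00; w01] and [mR_A; mR_B] = S·[w10; w11]:
  w00 = -1, w01 = 1/2, w10 = -1/2, w11 = -1

-1 1/2 -1/2 -1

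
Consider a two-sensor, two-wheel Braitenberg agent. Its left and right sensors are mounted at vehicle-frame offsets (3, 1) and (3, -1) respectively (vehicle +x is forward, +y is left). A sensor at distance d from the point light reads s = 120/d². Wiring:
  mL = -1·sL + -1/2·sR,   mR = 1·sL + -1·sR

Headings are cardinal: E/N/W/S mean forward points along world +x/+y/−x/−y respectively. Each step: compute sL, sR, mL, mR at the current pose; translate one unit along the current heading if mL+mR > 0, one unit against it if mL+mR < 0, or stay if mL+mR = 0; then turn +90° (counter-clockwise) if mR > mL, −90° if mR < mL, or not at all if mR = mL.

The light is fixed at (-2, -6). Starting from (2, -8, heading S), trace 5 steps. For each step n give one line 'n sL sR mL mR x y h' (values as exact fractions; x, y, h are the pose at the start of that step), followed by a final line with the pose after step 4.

n=0: pose=(2,-8,S); sL=12/5, sR=60/17; mL=-354/85, mR=-96/85; mL+mR=-90/17 → advance -1; mR−mL=258/85 → turn +1·90°
n=1: pose=(2,-7,E); sL=120/49, sR=120/53; mL=-9300/2597, mR=480/2597; mL+mR=-180/53 → advance -1; mR−mL=9780/2597 → turn +1·90°
n=2: pose=(1,-7,N); sL=15, sR=6; mL=-18, mR=9; mL+mR=-9 → advance -1; mR−mL=27 → turn +1·90°
n=3: pose=(1,-8,W); sL=40/3, sR=120; mL=-220/3, mR=-320/3; mL+mR=-180 → advance -1; mR−mL=-100/3 → turn -1·90°
n=4: pose=(2,-8,N); sL=12, sR=60/13; mL=-186/13, mR=96/13; mL+mR=-90/13 → advance -1; mR−mL=282/13 → turn +1·90°

0 12/5 60/17 -354/85 -96/85 2 -8 S
1 120/49 120/53 -9300/2597 480/2597 2 -7 E
2 15 6 -18 9 1 -7 N
3 40/3 120 -220/3 -320/3 1 -8 W
4 12 60/13 -186/13 96/13 2 -8 N
final 2 -9 W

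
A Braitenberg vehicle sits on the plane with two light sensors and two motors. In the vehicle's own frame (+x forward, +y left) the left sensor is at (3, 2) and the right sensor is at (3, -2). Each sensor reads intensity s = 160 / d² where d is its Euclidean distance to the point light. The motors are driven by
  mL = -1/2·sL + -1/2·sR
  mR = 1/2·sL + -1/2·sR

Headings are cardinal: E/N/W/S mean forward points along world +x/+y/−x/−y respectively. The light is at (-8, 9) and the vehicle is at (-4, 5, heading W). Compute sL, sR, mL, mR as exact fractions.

left sensor world pos  = (-7, 3); dL² = 37
right sensor world pos = (-7, 7); dR² = 5
sL = 160/37 = 160/37
sR = 160/5 = 32
mL = -1/2·sL + -1/2·sR = -672/37
mR = 1/2·sL + -1/2·sR = -512/37

160/37 32 -672/37 -512/37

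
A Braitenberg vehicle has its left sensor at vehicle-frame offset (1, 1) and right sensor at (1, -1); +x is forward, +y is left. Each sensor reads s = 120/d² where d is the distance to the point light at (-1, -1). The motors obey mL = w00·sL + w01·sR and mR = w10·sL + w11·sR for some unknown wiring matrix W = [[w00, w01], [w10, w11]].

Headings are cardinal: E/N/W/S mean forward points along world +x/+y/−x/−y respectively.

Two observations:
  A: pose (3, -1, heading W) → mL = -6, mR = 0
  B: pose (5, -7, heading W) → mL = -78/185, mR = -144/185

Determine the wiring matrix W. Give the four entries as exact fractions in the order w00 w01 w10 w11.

-1 1/2 1 -1

obs A: pose=(3,-1,W) → sL=12, sR=12, mL=-6, mR=0
obs B: pose=(5,-7,W) → sL=60/37, sR=12/5, mL=-78/185, mR=-144/185
sensor matrix S = [[12, 12], [60/37, 12/5]]; det S = 1728/185
solve [mL_A; mL_B] = S·[w00; w01] and [mR_A; mR_B] = S·[w10; w11]:
  w00 = -1, w01 = 1/2, w10 = 1, w11 = -1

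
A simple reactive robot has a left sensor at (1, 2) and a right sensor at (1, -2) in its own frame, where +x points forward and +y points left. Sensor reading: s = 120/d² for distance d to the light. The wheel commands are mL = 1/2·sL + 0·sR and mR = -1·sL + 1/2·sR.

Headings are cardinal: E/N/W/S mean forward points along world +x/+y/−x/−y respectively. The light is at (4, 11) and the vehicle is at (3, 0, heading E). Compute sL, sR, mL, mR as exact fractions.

left sensor world pos  = (4, 2); dL² = 81
right sensor world pos = (4, -2); dR² = 169
sL = 120/81 = 40/27
sR = 120/169 = 120/169
mL = 1/2·sL + 0·sR = 20/27
mR = -1·sL + 1/2·sR = -5140/4563

40/27 120/169 20/27 -5140/4563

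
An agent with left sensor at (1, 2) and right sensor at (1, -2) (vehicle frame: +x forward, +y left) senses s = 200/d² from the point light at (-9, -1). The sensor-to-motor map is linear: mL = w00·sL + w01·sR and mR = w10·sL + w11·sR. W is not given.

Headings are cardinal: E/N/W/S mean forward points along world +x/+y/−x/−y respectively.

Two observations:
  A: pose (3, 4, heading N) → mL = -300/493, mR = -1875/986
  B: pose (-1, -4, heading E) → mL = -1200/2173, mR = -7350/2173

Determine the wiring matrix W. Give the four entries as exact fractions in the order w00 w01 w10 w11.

obs A: pose=(3,4,N) → sL=25/17, sR=25/29, mL=-300/493, mR=-1875/986
obs B: pose=(-1,-4,E) → sL=100/41, sR=100/53, mL=-1200/2173, mR=-7350/2173
sensor matrix S = [[25/17, 25/29], [100/41, 100/53]]; det S = 720000/1071289
solve [mL_A; mL_B] = S·[w00; w01] and [mR_A; mR_B] = S·[w10; w11]:
  w00 = -1, w01 = 1, w10 = -1, w11 = -1/2

-1 1 -1 -1/2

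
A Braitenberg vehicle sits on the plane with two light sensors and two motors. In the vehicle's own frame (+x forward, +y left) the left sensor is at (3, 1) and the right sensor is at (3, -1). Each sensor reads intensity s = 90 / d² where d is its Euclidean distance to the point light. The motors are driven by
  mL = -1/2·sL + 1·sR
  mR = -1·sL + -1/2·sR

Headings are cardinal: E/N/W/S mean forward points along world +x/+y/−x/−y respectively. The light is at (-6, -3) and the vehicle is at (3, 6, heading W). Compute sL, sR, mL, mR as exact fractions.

9/10 45/68 18/85 -837/680

left sensor world pos  = (0, 5); dL² = 100
right sensor world pos = (0, 7); dR² = 136
sL = 90/100 = 9/10
sR = 90/136 = 45/68
mL = -1/2·sL + 1·sR = 18/85
mR = -1·sL + -1/2·sR = -837/680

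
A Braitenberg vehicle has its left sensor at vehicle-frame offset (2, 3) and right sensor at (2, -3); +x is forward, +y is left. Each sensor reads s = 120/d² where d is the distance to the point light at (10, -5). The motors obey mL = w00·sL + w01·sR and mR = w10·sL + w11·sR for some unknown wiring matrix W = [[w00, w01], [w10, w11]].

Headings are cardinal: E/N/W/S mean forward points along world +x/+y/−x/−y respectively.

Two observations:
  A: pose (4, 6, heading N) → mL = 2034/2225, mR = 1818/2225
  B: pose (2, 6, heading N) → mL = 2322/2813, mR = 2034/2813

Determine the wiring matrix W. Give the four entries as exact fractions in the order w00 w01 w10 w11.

obs A: pose=(4,6,N) → sL=12/25, sR=60/89, mL=2034/2225, mR=1818/2225
obs B: pose=(2,6,N) → sL=12/29, sR=60/97, mL=2322/2813, mR=2034/2813
sensor matrix S = [[12/25, 60/89], [12/29, 60/97]]; det S = 22464/1251785
solve [mL_A; mL_B] = S·[w00; w01] and [mR_A; mR_B] = S·[w10; w11]:
  w00 = 1/2, w01 = 1, w10 = 1, w11 = 1/2

1/2 1 1 1/2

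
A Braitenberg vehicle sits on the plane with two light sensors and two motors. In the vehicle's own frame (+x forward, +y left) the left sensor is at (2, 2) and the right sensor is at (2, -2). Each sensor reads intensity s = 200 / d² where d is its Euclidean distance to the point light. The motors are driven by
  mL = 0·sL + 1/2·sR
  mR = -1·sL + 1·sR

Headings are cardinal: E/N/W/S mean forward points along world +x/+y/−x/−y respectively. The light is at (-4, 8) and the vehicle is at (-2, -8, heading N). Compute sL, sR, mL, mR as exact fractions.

50/49 50/53 25/53 -200/2597

left sensor world pos  = (-4, -6); dL² = 196
right sensor world pos = (0, -6); dR² = 212
sL = 200/196 = 50/49
sR = 200/212 = 50/53
mL = 0·sL + 1/2·sR = 25/53
mR = -1·sL + 1·sR = -200/2597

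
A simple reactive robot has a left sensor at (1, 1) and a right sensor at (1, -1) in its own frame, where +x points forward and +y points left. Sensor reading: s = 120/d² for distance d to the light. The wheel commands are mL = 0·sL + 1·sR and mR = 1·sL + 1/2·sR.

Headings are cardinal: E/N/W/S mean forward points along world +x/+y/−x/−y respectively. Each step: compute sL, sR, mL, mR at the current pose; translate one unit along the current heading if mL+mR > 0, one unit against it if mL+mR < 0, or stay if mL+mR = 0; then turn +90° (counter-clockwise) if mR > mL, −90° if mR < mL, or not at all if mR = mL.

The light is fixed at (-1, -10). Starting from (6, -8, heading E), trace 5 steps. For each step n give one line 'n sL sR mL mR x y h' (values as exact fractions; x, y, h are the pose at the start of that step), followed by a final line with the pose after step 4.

n=0: pose=(6,-8,E); sL=120/73, sR=24/13; mL=24/13, mR=2436/949; mL+mR=4188/949 → advance +1; mR−mL=684/949 → turn +1·90°
n=1: pose=(7,-8,N); sL=60/29, sR=4/3; mL=4/3, mR=238/87; mL+mR=118/29 → advance +1; mR−mL=122/87 → turn +1·90°
n=2: pose=(7,-7,W); sL=120/53, sR=24/13; mL=24/13, mR=2196/689; mL+mR=3468/689 → advance +1; mR−mL=924/689 → turn +1·90°
n=3: pose=(6,-7,S); sL=30/17, sR=3; mL=3, mR=111/34; mL+mR=213/34 → advance +1; mR−mL=9/34 → turn +1·90°
n=4: pose=(6,-8,E); sL=120/73, sR=24/13; mL=24/13, mR=2436/949; mL+mR=4188/949 → advance +1; mR−mL=684/949 → turn +1·90°

0 120/73 24/13 24/13 2436/949 6 -8 E
1 60/29 4/3 4/3 238/87 7 -8 N
2 120/53 24/13 24/13 2196/689 7 -7 W
3 30/17 3 3 111/34 6 -7 S
4 120/73 24/13 24/13 2436/949 6 -8 E
final 7 -8 N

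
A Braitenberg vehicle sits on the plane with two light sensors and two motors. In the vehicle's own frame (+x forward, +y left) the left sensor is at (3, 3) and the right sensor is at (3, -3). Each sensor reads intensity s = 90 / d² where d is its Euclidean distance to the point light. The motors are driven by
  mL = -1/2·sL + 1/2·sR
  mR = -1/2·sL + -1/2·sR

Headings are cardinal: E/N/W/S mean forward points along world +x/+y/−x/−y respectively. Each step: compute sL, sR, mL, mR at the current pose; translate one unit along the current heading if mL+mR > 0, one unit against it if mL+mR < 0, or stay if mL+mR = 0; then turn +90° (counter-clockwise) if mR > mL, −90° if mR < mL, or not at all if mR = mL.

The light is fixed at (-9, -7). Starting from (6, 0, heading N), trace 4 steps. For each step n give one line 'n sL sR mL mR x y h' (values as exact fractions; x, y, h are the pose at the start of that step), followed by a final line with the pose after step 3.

0 45/122 45/212 -2025/25864 -7515/25864 6 0 N
1 2/9 10/37 8/333 -82/333 6 -1 E
2 45/149 9/13 378/1937 -963/1937 5 -1 S
3 90/137 90/221 -3780/30277 -16110/30277 5 0 W
final 6 0 N

n=0: pose=(6,0,N); sL=45/122, sR=45/212; mL=-2025/25864, mR=-7515/25864; mL+mR=-45/122 → advance -1; mR−mL=-45/212 → turn -1·90°
n=1: pose=(6,-1,E); sL=2/9, sR=10/37; mL=8/333, mR=-82/333; mL+mR=-2/9 → advance -1; mR−mL=-10/37 → turn -1·90°
n=2: pose=(5,-1,S); sL=45/149, sR=9/13; mL=378/1937, mR=-963/1937; mL+mR=-45/149 → advance -1; mR−mL=-9/13 → turn -1·90°
n=3: pose=(5,0,W); sL=90/137, sR=90/221; mL=-3780/30277, mR=-16110/30277; mL+mR=-90/137 → advance -1; mR−mL=-90/221 → turn -1·90°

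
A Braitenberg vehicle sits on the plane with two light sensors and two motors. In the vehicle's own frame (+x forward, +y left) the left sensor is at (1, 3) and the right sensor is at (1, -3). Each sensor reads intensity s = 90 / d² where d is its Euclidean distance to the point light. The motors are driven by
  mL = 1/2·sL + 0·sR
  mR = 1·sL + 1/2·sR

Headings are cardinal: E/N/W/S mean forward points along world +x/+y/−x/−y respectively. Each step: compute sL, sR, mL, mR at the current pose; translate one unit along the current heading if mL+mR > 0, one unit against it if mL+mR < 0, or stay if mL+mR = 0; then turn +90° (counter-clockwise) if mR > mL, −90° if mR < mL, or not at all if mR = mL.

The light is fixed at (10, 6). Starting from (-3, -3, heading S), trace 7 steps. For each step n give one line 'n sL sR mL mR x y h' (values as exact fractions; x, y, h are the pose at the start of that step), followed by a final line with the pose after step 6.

n=0: pose=(-3,-3,S); sL=9/20, sR=45/178; mL=9/40, mR=513/890; mL+mR=2853/3560 → advance +1; mR−mL=1251/3560 → turn +1·90°
n=1: pose=(-3,-4,E); sL=90/193, sR=90/313; mL=45/193, mR=36855/60409; mL+mR=50940/60409 → advance +1; mR−mL=22770/60409 → turn +1·90°
n=2: pose=(-2,-4,N); sL=5/17, sR=5/9; mL=5/34, mR=175/306; mL+mR=110/153 → advance +1; mR−mL=65/153 → turn +1·90°
n=3: pose=(-2,-3,W); sL=90/313, sR=18/41; mL=45/313, mR=6507/12833; mL+mR=8352/12833 → advance +1; mR−mL=4662/12833 → turn +1·90°
n=4: pose=(-3,-3,S); sL=9/20, sR=45/178; mL=9/40, mR=513/890; mL+mR=2853/3560 → advance +1; mR−mL=1251/3560 → turn +1·90°
n=5: pose=(-3,-4,E); sL=90/193, sR=90/313; mL=45/193, mR=36855/60409; mL+mR=50940/60409 → advance +1; mR−mL=22770/60409 → turn +1·90°
n=6: pose=(-2,-4,N); sL=5/17, sR=5/9; mL=5/34, mR=175/306; mL+mR=110/153 → advance +1; mR−mL=65/153 → turn +1·90°

0 9/20 45/178 9/40 513/890 -3 -3 S
1 90/193 90/313 45/193 36855/60409 -3 -4 E
2 5/17 5/9 5/34 175/306 -2 -4 N
3 90/313 18/41 45/313 6507/12833 -2 -3 W
4 9/20 45/178 9/40 513/890 -3 -3 S
5 90/193 90/313 45/193 36855/60409 -3 -4 E
6 5/17 5/9 5/34 175/306 -2 -4 N
final -2 -3 W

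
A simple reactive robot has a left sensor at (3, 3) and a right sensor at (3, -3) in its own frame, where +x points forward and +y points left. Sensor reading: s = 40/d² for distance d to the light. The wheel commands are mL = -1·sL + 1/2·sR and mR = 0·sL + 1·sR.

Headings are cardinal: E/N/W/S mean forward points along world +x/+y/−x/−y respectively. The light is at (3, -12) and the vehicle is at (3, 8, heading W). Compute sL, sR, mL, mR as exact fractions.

left sensor world pos  = (0, 5); dL² = 298
right sensor world pos = (0, 11); dR² = 538
sL = 40/298 = 20/149
sR = 40/538 = 20/269
mL = -1·sL + 1/2·sR = -3890/40081
mR = 0·sL + 1·sR = 20/269

20/149 20/269 -3890/40081 20/269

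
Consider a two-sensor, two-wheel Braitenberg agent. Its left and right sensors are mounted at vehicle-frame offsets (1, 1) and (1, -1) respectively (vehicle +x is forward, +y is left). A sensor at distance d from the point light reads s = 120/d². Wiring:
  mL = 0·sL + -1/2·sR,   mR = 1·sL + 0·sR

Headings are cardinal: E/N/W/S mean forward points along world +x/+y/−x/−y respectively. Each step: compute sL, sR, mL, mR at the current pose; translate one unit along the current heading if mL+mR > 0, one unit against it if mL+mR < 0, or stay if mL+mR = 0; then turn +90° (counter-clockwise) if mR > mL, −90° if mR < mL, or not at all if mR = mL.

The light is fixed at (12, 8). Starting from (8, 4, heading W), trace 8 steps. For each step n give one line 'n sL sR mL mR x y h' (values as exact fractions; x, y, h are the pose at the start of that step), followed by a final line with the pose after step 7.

n=0: pose=(8,4,W); sL=12/5, sR=60/17; mL=-30/17, mR=12/5; mL+mR=54/85 → advance +1; mR−mL=354/85 → turn +1·90°
n=1: pose=(7,4,S); sL=120/41, sR=120/61; mL=-60/61, mR=120/41; mL+mR=4860/2501 → advance +1; mR−mL=9780/2501 → turn +1·90°
n=2: pose=(7,3,E); sL=15/4, sR=30/13; mL=-15/13, mR=15/4; mL+mR=135/52 → advance +1; mR−mL=255/52 → turn +1·90°
n=3: pose=(8,3,N); sL=120/41, sR=24/5; mL=-12/5, mR=120/41; mL+mR=108/205 → advance +1; mR−mL=1092/205 → turn +1·90°
n=4: pose=(8,4,W); sL=12/5, sR=60/17; mL=-30/17, mR=12/5; mL+mR=54/85 → advance +1; mR−mL=354/85 → turn +1·90°
n=5: pose=(7,4,S); sL=120/41, sR=120/61; mL=-60/61, mR=120/41; mL+mR=4860/2501 → advance +1; mR−mL=9780/2501 → turn +1·90°
n=6: pose=(7,3,E); sL=15/4, sR=30/13; mL=-15/13, mR=15/4; mL+mR=135/52 → advance +1; mR−mL=255/52 → turn +1·90°
n=7: pose=(8,3,N); sL=120/41, sR=24/5; mL=-12/5, mR=120/41; mL+mR=108/205 → advance +1; mR−mL=1092/205 → turn +1·90°

0 12/5 60/17 -30/17 12/5 8 4 W
1 120/41 120/61 -60/61 120/41 7 4 S
2 15/4 30/13 -15/13 15/4 7 3 E
3 120/41 24/5 -12/5 120/41 8 3 N
4 12/5 60/17 -30/17 12/5 8 4 W
5 120/41 120/61 -60/61 120/41 7 4 S
6 15/4 30/13 -15/13 15/4 7 3 E
7 120/41 24/5 -12/5 120/41 8 3 N
final 8 4 W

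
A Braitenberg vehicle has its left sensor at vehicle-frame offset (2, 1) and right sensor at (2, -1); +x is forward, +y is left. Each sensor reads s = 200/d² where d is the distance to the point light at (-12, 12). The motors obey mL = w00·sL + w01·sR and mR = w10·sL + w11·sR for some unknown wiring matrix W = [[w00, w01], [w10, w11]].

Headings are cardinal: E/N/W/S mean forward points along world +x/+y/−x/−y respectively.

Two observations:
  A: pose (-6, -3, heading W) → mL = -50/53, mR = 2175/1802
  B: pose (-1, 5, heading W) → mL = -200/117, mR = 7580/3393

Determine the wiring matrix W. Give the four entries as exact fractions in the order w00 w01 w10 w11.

0 -1 1 1/2

obs A: pose=(-6,-3,W) → sL=25/34, sR=50/53, mL=-50/53, mR=2175/1802
obs B: pose=(-1,5,W) → sL=40/29, sR=200/117, mL=-200/117, mR=7580/3393
sensor matrix S = [[25/34, 50/53], [40/29, 200/117]]; det S = -135500/3057093
solve [mL_A; mL_B] = S·[w00; w01] and [mR_A; mR_B] = S·[w10; w11]:
  w00 = 0, w01 = -1, w10 = 1, w11 = 1/2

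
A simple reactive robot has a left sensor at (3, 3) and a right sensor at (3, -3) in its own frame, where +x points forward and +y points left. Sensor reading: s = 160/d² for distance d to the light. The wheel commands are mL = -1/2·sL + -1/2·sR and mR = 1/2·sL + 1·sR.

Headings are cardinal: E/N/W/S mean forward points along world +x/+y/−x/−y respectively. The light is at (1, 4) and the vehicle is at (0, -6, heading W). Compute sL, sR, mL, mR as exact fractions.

32/37 32/13 -800/481 1392/481

left sensor world pos  = (-3, -9); dL² = 185
right sensor world pos = (-3, -3); dR² = 65
sL = 160/185 = 32/37
sR = 160/65 = 32/13
mL = -1/2·sL + -1/2·sR = -800/481
mR = 1/2·sL + 1·sR = 1392/481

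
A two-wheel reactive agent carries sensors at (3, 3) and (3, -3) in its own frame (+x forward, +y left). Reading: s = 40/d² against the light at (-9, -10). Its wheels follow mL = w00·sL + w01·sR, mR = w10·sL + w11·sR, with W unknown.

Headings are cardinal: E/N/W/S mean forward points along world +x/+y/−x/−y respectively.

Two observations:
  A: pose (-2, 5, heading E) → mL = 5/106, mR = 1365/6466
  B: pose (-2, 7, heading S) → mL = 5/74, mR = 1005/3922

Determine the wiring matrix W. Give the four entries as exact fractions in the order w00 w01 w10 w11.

obs A: pose=(-2,5,E) → sL=5/53, sR=10/61, mL=5/106, mR=1365/6466
obs B: pose=(-2,7,S) → sL=5/37, sR=10/53, mL=5/74, mR=1005/3922
sensor matrix S = [[5/53, 10/61], [5/37, 10/53]]; det S = -27600/6339913
solve [mL_A; mL_B] = S·[w00; w01] and [mR_A; mR_B] = S·[w10; w11]:
  w00 = 1/2, w01 = 0, w10 = 1/2, w11 = 1

1/2 0 1/2 1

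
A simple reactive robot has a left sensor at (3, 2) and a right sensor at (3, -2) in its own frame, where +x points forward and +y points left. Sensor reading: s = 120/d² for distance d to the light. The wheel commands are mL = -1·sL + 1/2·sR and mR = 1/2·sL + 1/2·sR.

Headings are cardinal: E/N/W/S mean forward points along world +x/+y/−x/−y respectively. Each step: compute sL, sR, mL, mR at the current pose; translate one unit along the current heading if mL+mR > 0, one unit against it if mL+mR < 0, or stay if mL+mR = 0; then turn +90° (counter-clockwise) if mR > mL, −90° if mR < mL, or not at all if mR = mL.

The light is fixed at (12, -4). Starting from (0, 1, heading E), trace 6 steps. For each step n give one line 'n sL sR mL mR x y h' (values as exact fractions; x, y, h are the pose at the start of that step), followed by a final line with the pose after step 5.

n=0: pose=(0,1,E); sL=12/13, sR=4/3; mL=-10/39, mR=44/39; mL+mR=34/39 → advance +1; mR−mL=18/13 → turn +1·90°
n=1: pose=(1,1,N); sL=120/233, sR=24/29; mL=-684/6757, mR=4536/6757; mL+mR=3852/6757 → advance +1; mR−mL=180/233 → turn +1·90°
n=2: pose=(1,2,W); sL=30/53, sR=6/13; mL=-231/689, mR=354/689; mL+mR=123/689 → advance +1; mR−mL=45/53 → turn +1·90°
n=3: pose=(0,2,S); sL=120/109, sR=24/41; mL=-3612/4469, mR=3768/4469; mL+mR=156/4469 → advance +1; mR−mL=180/109 → turn +1·90°
n=4: pose=(0,1,E); sL=12/13, sR=4/3; mL=-10/39, mR=44/39; mL+mR=34/39 → advance +1; mR−mL=18/13 → turn +1·90°
n=5: pose=(1,1,N); sL=120/233, sR=24/29; mL=-684/6757, mR=4536/6757; mL+mR=3852/6757 → advance +1; mR−mL=180/233 → turn +1·90°

0 12/13 4/3 -10/39 44/39 0 1 E
1 120/233 24/29 -684/6757 4536/6757 1 1 N
2 30/53 6/13 -231/689 354/689 1 2 W
3 120/109 24/41 -3612/4469 3768/4469 0 2 S
4 12/13 4/3 -10/39 44/39 0 1 E
5 120/233 24/29 -684/6757 4536/6757 1 1 N
final 1 2 W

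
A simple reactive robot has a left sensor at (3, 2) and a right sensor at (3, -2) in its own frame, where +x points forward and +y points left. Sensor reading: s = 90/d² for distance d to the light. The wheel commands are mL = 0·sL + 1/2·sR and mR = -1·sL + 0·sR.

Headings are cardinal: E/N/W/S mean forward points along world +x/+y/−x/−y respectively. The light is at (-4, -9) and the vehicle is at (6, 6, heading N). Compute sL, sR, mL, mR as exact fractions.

left sensor world pos  = (4, 9); dL² = 388
right sensor world pos = (8, 9); dR² = 468
sL = 90/388 = 45/194
sR = 90/468 = 5/26
mL = 0·sL + 1/2·sR = 5/52
mR = -1·sL + 0·sR = -45/194

45/194 5/26 5/52 -45/194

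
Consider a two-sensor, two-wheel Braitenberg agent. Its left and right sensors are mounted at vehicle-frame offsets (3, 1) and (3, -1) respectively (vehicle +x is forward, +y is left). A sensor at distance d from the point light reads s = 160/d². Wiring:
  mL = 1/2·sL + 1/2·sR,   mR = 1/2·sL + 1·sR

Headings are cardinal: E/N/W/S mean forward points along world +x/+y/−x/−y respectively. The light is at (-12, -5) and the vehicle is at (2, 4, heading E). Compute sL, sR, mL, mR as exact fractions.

left sensor world pos  = (5, 5); dL² = 389
right sensor world pos = (5, 3); dR² = 353
sL = 160/389 = 160/389
sR = 160/353 = 160/353
mL = 1/2·sL + 1/2·sR = 59360/137317
mR = 1/2·sL + 1·sR = 90480/137317

160/389 160/353 59360/137317 90480/137317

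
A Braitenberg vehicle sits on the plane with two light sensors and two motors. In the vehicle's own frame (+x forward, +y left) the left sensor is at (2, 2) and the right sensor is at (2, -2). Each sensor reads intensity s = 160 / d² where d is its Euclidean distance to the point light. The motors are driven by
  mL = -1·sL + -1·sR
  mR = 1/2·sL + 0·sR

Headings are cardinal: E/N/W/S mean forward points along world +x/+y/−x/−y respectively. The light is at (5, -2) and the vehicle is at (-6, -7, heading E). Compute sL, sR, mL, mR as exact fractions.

16/9 16/13 -352/117 8/9

left sensor world pos  = (-4, -5); dL² = 90
right sensor world pos = (-4, -9); dR² = 130
sL = 160/90 = 16/9
sR = 160/130 = 16/13
mL = -1·sL + -1·sR = -352/117
mR = 1/2·sL + 0·sR = 8/9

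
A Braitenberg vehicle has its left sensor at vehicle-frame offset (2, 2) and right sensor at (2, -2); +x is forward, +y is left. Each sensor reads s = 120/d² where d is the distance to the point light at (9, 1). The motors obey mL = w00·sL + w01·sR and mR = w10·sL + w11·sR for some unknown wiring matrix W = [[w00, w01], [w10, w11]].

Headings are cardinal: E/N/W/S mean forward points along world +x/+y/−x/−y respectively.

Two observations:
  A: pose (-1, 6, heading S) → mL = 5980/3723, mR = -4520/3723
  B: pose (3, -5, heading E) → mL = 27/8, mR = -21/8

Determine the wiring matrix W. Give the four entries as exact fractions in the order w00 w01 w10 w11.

1/2 1 -1/2 -1/2

obs A: pose=(-1,6,S) → sL=120/73, sR=40/51, mL=5980/3723, mR=-4520/3723
obs B: pose=(3,-5,E) → sL=15/4, sR=3/2, mL=27/8, mR=-21/8
sensor matrix S = [[120/73, 40/51], [15/4, 3/2]]; det S = -590/1241
solve [mL_A; mL_B] = S·[w00; w01] and [mR_A; mR_B] = S·[w10; w11]:
  w00 = 1/2, w01 = 1, w10 = -1/2, w11 = -1/2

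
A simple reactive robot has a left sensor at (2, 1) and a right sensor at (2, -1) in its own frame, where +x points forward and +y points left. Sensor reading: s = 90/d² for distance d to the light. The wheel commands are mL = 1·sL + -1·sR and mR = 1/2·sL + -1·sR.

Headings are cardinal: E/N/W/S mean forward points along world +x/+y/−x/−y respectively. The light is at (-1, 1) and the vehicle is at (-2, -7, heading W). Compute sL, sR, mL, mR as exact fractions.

1 45/29 -16/29 -61/58

left sensor world pos  = (-4, -8); dL² = 90
right sensor world pos = (-4, -6); dR² = 58
sL = 90/90 = 1
sR = 90/58 = 45/29
mL = 1·sL + -1·sR = -16/29
mR = 1/2·sL + -1·sR = -61/58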